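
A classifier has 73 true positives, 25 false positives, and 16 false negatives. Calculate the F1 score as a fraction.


Precision = 73/98 = 73/98. Recall = 73/89 = 73/89. F1 = 2*P*R/(P+R) = 146/187.

146/187


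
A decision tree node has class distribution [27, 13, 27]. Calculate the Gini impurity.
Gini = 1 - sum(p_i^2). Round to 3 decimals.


Total = 67. Proportions: 27/67, 13/67, 27/67. sum(p_i^2) = 0.3624. Gini = 1 - 0.3624 = 0.6376, which rounds to 0.638.

0.638


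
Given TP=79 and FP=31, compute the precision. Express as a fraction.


Precision = TP / (TP + FP) = 79 / 110 = 79/110.

79/110


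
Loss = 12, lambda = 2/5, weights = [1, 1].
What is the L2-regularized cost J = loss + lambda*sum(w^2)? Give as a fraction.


L2 sq norm = sum(w^2) = 2. J = 12 + 2/5 * 2 = 64/5.

64/5


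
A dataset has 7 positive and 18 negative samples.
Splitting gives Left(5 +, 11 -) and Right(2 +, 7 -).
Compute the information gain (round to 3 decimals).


H(parent) = 0.8555. H(left) = 0.8960, H(right) = 0.7642. Weighted = (16/25)*0.8960 + (9/25)*0.7642 = 0.8486. IG = 0.8555 - 0.8486 = 0.0069, which rounds to 0.007.

0.007


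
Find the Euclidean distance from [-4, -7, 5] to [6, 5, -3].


d = sqrt(sum of squared differences). (-4-6)^2=100, (-7-5)^2=144, (5--3)^2=64. Sum = 308.

sqrt(308)


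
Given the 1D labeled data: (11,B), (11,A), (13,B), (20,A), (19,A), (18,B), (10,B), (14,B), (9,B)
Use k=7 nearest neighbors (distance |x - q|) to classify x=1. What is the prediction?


Distances: |11-1|=10, |11-1|=10, |13-1|=12, |20-1|=19, |19-1|=18, |18-1|=17, |10-1|=9, |14-1|=13, |9-1|=8. 7 nearest: (9,B), (10,B), (11,A), (11,B), (13,B), (14,B), (18,B). Counts: {'B': 6, 'A': 1}. Majority class: B.

B


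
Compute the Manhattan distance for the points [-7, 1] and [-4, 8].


d = sum of absolute differences: |-7--4|=3 + |1-8|=7 = 10.

10


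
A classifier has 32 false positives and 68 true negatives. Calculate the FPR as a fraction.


FPR = FP / (FP + TN) = 32 / 100 = 8/25.

8/25


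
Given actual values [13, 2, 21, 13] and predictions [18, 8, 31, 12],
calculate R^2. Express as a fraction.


Mean(y) = 49/4. SS_res = 162. SS_tot = 731/4. R^2 = 1 - 162/(731/4) = 83/731.

83/731


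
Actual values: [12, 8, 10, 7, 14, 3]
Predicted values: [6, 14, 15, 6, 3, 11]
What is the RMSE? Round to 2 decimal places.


MSE = 47.1667. RMSE = sqrt(47.1667) = 6.87.

6.87


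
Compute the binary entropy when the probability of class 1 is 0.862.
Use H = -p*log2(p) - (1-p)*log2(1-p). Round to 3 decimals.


H = -0.862*log2(0.862) - 0.138*log2(0.138) = 0.579.

0.579


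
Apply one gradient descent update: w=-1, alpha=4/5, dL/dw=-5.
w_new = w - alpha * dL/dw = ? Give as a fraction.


w_new = -1 - 4/5 * -5 = -1 - -4 = 3.

3


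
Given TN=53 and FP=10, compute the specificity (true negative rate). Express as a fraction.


Specificity = TN / (TN + FP) = 53 / 63 = 53/63.

53/63


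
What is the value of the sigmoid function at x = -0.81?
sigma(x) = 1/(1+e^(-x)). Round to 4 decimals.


sigma(-0.81) = 1/(1+e^(0.81)) = 1/(1+2.247908) = 1/3.247908 = 0.3079.

0.3079


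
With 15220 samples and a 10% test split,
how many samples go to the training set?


Test set = 15220 * 10% = 1522. Training set = 15220 - 1522 = 13698.

13698


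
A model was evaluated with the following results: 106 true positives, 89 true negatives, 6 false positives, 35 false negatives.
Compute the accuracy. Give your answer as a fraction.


Accuracy = (TP + TN) / (TP + TN + FP + FN) = (106 + 89) / 236 = 195/236.

195/236


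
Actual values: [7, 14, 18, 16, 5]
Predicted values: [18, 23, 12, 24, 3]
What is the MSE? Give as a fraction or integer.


MSE = (1/5) * ((7-18)^2=121 + (14-23)^2=81 + (18-12)^2=36 + (16-24)^2=64 + (5-3)^2=4). Sum = 306. MSE = 306/5.

306/5


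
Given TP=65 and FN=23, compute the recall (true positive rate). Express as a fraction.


Recall = TP / (TP + FN) = 65 / 88 = 65/88.

65/88


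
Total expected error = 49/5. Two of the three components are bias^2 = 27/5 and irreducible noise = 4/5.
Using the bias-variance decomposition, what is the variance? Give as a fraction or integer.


Total error = bias^2 + variance + irreducible noise. So variance = 49/5 - 27/5 - 4/5 = 18/5.

18/5


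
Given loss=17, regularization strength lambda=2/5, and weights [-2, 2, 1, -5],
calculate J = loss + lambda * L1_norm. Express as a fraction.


L1 norm = sum(|w|) = 10. J = 17 + 2/5 * 10 = 21.

21


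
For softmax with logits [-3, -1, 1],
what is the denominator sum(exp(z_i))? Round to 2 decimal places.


Denom = e^-3=0.0498 + e^-1=0.3679 + e^1=2.7183. Sum = 3.1360, which rounds to 3.14.

3.14


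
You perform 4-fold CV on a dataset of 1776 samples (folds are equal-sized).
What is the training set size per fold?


Each validation fold has 1776/4 = 444 samples. Training set = 1776 - 444 = 1332.

1332


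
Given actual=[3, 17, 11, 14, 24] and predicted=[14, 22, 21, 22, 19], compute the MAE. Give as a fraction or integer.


MAE = (1/5) * (|3-14|=11 + |17-22|=5 + |11-21|=10 + |14-22|=8 + |24-19|=5). Sum = 39. MAE = 39/5.

39/5


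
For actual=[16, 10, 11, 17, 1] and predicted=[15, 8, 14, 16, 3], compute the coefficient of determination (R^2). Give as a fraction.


Mean(y) = 11. SS_res = 19. SS_tot = 162. R^2 = 1 - 19/(162) = 143/162.

143/162


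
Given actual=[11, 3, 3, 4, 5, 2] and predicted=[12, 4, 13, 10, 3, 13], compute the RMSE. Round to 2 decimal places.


MSE = 43.8333. RMSE = sqrt(43.8333) = 6.62.

6.62


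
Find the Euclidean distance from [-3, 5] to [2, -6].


d = sqrt(sum of squared differences). (-3-2)^2=25, (5--6)^2=121. Sum = 146.

sqrt(146)


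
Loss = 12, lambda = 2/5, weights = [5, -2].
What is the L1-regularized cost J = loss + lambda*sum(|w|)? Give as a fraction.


L1 norm = sum(|w|) = 7. J = 12 + 2/5 * 7 = 74/5.

74/5


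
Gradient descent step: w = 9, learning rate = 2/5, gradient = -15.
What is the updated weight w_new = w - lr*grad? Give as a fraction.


w_new = 9 - 2/5 * -15 = 9 - -6 = 15.

15


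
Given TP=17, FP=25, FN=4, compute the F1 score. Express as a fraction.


Precision = 17/42 = 17/42. Recall = 17/21 = 17/21. F1 = 2*P*R/(P+R) = 34/63.

34/63


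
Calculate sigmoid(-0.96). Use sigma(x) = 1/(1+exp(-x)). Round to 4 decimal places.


sigma(-0.96) = 1/(1+e^(0.96)) = 1/(1+2.611696) = 1/3.611696 = 0.2769.

0.2769


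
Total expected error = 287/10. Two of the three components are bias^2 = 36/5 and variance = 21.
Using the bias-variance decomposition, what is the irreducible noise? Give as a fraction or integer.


Total error = bias^2 + variance + irreducible noise. So irreducible noise = 287/10 - 36/5 - 21 = 1/2.

1/2


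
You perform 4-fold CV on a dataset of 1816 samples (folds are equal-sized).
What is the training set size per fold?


Each validation fold has 1816/4 = 454 samples. Training set = 1816 - 454 = 1362.

1362


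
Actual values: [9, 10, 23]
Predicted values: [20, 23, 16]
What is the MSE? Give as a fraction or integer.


MSE = (1/3) * ((9-20)^2=121 + (10-23)^2=169 + (23-16)^2=49). Sum = 339. MSE = 113.

113


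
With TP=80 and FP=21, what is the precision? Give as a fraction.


Precision = TP / (TP + FP) = 80 / 101 = 80/101.

80/101


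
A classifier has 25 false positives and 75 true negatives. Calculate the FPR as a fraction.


FPR = FP / (FP + TN) = 25 / 100 = 1/4.

1/4


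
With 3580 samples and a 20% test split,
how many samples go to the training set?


Test set = 3580 * 20% = 716. Training set = 3580 - 716 = 2864.

2864


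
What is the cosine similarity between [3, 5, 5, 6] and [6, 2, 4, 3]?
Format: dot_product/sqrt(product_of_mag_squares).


dot = 66. |a|^2 = 95, |b|^2 = 65. cos = 66/sqrt(6175).

66/sqrt(6175)


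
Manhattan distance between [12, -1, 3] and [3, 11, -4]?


d = sum of absolute differences: |12-3|=9 + |-1-11|=12 + |3--4|=7 = 28.

28


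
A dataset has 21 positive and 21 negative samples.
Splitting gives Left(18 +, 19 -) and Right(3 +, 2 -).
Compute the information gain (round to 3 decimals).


H(parent) = 1.0000. H(left) = 0.9995, H(right) = 0.9710. Weighted = (37/42)*0.9995 + (5/42)*0.9710 = 0.9961. IG = 1.0000 - 0.9961 = 0.0039, which rounds to 0.004.

0.004


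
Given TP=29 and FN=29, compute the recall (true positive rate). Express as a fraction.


Recall = TP / (TP + FN) = 29 / 58 = 1/2.

1/2


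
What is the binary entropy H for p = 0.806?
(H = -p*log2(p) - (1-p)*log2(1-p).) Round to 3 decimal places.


H = -0.806*log2(0.806) - 0.194*log2(0.194) = 0.710.

0.710


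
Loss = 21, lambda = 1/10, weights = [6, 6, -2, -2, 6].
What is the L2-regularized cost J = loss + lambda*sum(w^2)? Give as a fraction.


L2 sq norm = sum(w^2) = 116. J = 21 + 1/10 * 116 = 163/5.

163/5


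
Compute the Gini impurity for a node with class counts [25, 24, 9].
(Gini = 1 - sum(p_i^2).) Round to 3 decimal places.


Total = 58. Proportions: 25/58, 24/58, 9/58. sum(p_i^2) = 0.3811. Gini = 1 - 0.3811 = 0.6189, which rounds to 0.619.

0.619


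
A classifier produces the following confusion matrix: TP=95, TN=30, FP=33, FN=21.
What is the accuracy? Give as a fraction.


Accuracy = (TP + TN) / (TP + TN + FP + FN) = (95 + 30) / 179 = 125/179.

125/179


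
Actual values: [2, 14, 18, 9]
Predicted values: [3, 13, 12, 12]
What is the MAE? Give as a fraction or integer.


MAE = (1/4) * (|2-3|=1 + |14-13|=1 + |18-12|=6 + |9-12|=3). Sum = 11. MAE = 11/4.

11/4


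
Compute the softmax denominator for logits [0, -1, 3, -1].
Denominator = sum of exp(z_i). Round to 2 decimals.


Denom = e^0=1.0000 + e^-1=0.3679 + e^3=20.0855 + e^-1=0.3679. Sum = 21.8213, which rounds to 21.82.

21.82


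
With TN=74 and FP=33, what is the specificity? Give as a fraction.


Specificity = TN / (TN + FP) = 74 / 107 = 74/107.

74/107


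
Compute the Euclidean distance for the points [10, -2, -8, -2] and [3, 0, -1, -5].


d = sqrt(sum of squared differences). (10-3)^2=49, (-2-0)^2=4, (-8--1)^2=49, (-2--5)^2=9. Sum = 111.

sqrt(111)


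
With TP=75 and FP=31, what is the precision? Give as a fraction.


Precision = TP / (TP + FP) = 75 / 106 = 75/106.

75/106


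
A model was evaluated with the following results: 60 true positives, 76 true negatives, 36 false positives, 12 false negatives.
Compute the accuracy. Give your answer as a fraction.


Accuracy = (TP + TN) / (TP + TN + FP + FN) = (60 + 76) / 184 = 17/23.

17/23


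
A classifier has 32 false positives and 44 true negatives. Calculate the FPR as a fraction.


FPR = FP / (FP + TN) = 32 / 76 = 8/19.

8/19


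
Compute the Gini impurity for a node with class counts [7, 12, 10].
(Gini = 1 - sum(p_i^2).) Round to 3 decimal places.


Total = 29. Proportions: 7/29, 12/29, 10/29. sum(p_i^2) = 0.3484. Gini = 1 - 0.3484 = 0.6516, which rounds to 0.652.

0.652


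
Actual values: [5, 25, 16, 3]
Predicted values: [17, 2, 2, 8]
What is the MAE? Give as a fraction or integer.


MAE = (1/4) * (|5-17|=12 + |25-2|=23 + |16-2|=14 + |3-8|=5). Sum = 54. MAE = 27/2.

27/2


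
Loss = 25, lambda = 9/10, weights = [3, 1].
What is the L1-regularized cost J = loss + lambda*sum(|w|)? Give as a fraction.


L1 norm = sum(|w|) = 4. J = 25 + 9/10 * 4 = 143/5.

143/5


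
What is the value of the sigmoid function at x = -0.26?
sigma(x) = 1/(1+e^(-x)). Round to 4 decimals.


sigma(-0.26) = 1/(1+e^(0.26)) = 1/(1+1.296930) = 1/2.296930 = 0.4354.

0.4354


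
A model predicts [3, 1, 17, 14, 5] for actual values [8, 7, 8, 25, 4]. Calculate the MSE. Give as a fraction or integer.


MSE = (1/5) * ((8-3)^2=25 + (7-1)^2=36 + (8-17)^2=81 + (25-14)^2=121 + (4-5)^2=1). Sum = 264. MSE = 264/5.

264/5


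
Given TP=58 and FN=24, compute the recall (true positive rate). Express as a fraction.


Recall = TP / (TP + FN) = 58 / 82 = 29/41.

29/41


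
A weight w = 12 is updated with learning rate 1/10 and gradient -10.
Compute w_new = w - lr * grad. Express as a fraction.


w_new = 12 - 1/10 * -10 = 12 - -1 = 13.

13


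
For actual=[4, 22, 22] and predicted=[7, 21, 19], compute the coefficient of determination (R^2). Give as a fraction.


Mean(y) = 16. SS_res = 19. SS_tot = 216. R^2 = 1 - 19/(216) = 197/216.

197/216


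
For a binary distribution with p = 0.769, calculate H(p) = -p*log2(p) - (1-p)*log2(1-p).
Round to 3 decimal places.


H = -0.769*log2(0.769) - 0.231*log2(0.231) = 0.780.

0.780


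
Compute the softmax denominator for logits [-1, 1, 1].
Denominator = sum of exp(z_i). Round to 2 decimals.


Denom = e^-1=0.3679 + e^1=2.7183 + e^1=2.7183. Sum = 5.8045, which rounds to 5.80.

5.80


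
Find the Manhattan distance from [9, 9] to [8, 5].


d = sum of absolute differences: |9-8|=1 + |9-5|=4 = 5.

5


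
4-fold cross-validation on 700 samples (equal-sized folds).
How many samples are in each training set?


Each validation fold has 700/4 = 175 samples. Training set = 700 - 175 = 525.

525


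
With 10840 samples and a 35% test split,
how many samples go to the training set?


Test set = 10840 * 35% = 3794. Training set = 10840 - 3794 = 7046.

7046


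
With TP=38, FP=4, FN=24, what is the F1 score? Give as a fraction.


Precision = 38/42 = 19/21. Recall = 38/62 = 19/31. F1 = 2*P*R/(P+R) = 19/26.

19/26


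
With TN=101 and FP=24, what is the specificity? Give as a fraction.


Specificity = TN / (TN + FP) = 101 / 125 = 101/125.

101/125


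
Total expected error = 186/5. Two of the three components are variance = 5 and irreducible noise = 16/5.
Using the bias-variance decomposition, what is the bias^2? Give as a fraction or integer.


Total error = bias^2 + variance + irreducible noise. So bias^2 = 186/5 - 5 - 16/5 = 29.

29


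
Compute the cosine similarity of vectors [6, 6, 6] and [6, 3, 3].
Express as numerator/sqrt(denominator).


dot = 72. |a|^2 = 108, |b|^2 = 54. cos = 72/sqrt(5832).

72/sqrt(5832)


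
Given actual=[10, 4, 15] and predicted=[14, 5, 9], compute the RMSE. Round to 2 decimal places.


MSE = 17.6667. RMSE = sqrt(17.6667) = 4.20.

4.20


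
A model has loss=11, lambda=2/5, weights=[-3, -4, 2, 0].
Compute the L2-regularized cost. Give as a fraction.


L2 sq norm = sum(w^2) = 29. J = 11 + 2/5 * 29 = 113/5.

113/5


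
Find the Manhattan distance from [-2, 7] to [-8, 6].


d = sum of absolute differences: |-2--8|=6 + |7-6|=1 = 7.

7


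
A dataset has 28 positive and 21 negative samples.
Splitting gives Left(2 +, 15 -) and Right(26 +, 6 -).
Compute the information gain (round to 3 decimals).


H(parent) = 0.9852. H(left) = 0.5226, H(right) = 0.6962. Weighted = (17/49)*0.5226 + (32/49)*0.6962 = 0.6360. IG = 0.9852 - 0.6360 = 0.3492, which rounds to 0.349.

0.349


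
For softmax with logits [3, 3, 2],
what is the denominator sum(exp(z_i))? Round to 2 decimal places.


Denom = e^3=20.0855 + e^3=20.0855 + e^2=7.3891. Sum = 47.5601, which rounds to 47.56.

47.56


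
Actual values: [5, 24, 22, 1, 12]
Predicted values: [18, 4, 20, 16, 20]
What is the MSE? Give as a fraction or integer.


MSE = (1/5) * ((5-18)^2=169 + (24-4)^2=400 + (22-20)^2=4 + (1-16)^2=225 + (12-20)^2=64). Sum = 862. MSE = 862/5.

862/5


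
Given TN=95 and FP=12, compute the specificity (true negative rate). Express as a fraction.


Specificity = TN / (TN + FP) = 95 / 107 = 95/107.

95/107


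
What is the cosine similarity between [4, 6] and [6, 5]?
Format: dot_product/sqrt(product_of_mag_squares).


dot = 54. |a|^2 = 52, |b|^2 = 61. cos = 54/sqrt(3172).

54/sqrt(3172)


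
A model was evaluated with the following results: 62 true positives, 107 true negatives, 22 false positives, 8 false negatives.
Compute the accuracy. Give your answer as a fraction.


Accuracy = (TP + TN) / (TP + TN + FP + FN) = (62 + 107) / 199 = 169/199.

169/199


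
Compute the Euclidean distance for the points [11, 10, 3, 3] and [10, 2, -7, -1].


d = sqrt(sum of squared differences). (11-10)^2=1, (10-2)^2=64, (3--7)^2=100, (3--1)^2=16. Sum = 181.

sqrt(181)


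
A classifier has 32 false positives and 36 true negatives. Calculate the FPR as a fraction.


FPR = FP / (FP + TN) = 32 / 68 = 8/17.

8/17


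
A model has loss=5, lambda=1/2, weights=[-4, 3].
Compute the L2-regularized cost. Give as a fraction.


L2 sq norm = sum(w^2) = 25. J = 5 + 1/2 * 25 = 35/2.

35/2


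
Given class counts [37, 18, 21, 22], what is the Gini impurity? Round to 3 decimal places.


Total = 98. Proportions: 37/98, 18/98, 21/98, 22/98. sum(p_i^2) = 0.2726. Gini = 1 - 0.2726 = 0.7274, which rounds to 0.727.

0.727


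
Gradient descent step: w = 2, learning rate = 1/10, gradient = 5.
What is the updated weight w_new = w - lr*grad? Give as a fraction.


w_new = 2 - 1/10 * 5 = 2 - 1/2 = 3/2.

3/2


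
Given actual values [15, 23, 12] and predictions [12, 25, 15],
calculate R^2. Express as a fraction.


Mean(y) = 50/3. SS_res = 22. SS_tot = 194/3. R^2 = 1 - 22/(194/3) = 64/97.

64/97


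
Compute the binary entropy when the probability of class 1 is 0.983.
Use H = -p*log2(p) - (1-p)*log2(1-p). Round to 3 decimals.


H = -0.983*log2(0.983) - 0.017*log2(0.017) = 0.124.

0.124


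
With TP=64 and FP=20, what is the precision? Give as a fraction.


Precision = TP / (TP + FP) = 64 / 84 = 16/21.

16/21


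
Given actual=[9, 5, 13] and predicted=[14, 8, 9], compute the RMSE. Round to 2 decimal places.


MSE = 16.6667. RMSE = sqrt(16.6667) = 4.08.

4.08


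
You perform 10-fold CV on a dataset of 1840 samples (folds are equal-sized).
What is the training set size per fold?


Each validation fold has 1840/10 = 184 samples. Training set = 1840 - 184 = 1656.

1656


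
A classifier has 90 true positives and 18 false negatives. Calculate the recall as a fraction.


Recall = TP / (TP + FN) = 90 / 108 = 5/6.

5/6


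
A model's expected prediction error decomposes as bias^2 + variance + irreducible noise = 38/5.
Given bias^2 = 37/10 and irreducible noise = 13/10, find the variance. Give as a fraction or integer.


Total error = bias^2 + variance + irreducible noise. So variance = 38/5 - 37/10 - 13/10 = 13/5.

13/5


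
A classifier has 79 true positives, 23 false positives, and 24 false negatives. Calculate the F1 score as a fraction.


Precision = 79/102 = 79/102. Recall = 79/103 = 79/103. F1 = 2*P*R/(P+R) = 158/205.

158/205


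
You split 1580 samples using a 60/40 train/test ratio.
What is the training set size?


Test set = 1580 * 40% = 632. Training set = 1580 - 632 = 948.

948


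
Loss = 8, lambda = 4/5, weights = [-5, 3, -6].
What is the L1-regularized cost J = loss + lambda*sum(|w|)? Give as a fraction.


L1 norm = sum(|w|) = 14. J = 8 + 4/5 * 14 = 96/5.

96/5


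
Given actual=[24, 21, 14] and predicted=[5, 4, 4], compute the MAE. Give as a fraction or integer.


MAE = (1/3) * (|24-5|=19 + |21-4|=17 + |14-4|=10). Sum = 46. MAE = 46/3.

46/3


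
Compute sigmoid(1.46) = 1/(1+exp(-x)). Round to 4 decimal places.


sigma(1.46) = 1/(1+e^(-1.46)) = 1/(1+0.232236) = 1/1.232236 = 0.8115.

0.8115


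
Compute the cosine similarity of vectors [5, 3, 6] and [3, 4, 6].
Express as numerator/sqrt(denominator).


dot = 63. |a|^2 = 70, |b|^2 = 61. cos = 63/sqrt(4270).

63/sqrt(4270)


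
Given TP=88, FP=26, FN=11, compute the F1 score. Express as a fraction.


Precision = 88/114 = 44/57. Recall = 88/99 = 8/9. F1 = 2*P*R/(P+R) = 176/213.

176/213


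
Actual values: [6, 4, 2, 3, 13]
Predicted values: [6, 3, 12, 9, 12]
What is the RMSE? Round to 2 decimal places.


MSE = 27.6000. RMSE = sqrt(27.6000) = 5.25.

5.25


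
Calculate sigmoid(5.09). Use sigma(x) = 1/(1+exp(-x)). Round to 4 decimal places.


sigma(5.09) = 1/(1+e^(-5.09)) = 1/(1+0.006158) = 1/1.006158 = 0.9939.

0.9939


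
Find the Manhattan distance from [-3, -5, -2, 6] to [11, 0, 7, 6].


d = sum of absolute differences: |-3-11|=14 + |-5-0|=5 + |-2-7|=9 + |6-6|=0 = 28.

28


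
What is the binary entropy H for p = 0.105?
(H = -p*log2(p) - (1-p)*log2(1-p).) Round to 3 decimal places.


H = -0.105*log2(0.105) - 0.895*log2(0.895) = 0.485.

0.485


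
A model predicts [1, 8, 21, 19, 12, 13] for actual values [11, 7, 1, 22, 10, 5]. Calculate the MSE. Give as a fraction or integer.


MSE = (1/6) * ((11-1)^2=100 + (7-8)^2=1 + (1-21)^2=400 + (22-19)^2=9 + (10-12)^2=4 + (5-13)^2=64). Sum = 578. MSE = 289/3.

289/3


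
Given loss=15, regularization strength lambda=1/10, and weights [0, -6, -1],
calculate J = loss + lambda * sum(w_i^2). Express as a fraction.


L2 sq norm = sum(w^2) = 37. J = 15 + 1/10 * 37 = 187/10.

187/10


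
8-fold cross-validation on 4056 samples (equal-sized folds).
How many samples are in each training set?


Each validation fold has 4056/8 = 507 samples. Training set = 4056 - 507 = 3549.

3549


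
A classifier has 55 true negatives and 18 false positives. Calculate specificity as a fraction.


Specificity = TN / (TN + FP) = 55 / 73 = 55/73.

55/73


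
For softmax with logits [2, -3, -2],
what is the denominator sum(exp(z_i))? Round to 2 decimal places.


Denom = e^2=7.3891 + e^-3=0.0498 + e^-2=0.1353. Sum = 7.5742, which rounds to 7.57.

7.57


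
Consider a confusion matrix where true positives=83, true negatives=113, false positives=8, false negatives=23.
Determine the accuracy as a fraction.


Accuracy = (TP + TN) / (TP + TN + FP + FN) = (83 + 113) / 227 = 196/227.

196/227


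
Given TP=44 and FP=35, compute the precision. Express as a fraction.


Precision = TP / (TP + FP) = 44 / 79 = 44/79.

44/79


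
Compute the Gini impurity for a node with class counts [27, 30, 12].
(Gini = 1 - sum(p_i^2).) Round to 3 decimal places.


Total = 69. Proportions: 27/69, 30/69, 12/69. sum(p_i^2) = 0.3724. Gini = 1 - 0.3724 = 0.6276, which rounds to 0.628.

0.628


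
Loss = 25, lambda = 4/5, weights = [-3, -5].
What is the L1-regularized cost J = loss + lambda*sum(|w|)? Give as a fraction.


L1 norm = sum(|w|) = 8. J = 25 + 4/5 * 8 = 157/5.

157/5


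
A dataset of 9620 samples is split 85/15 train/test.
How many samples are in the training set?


Test set = 9620 * 15% = 1443. Training set = 9620 - 1443 = 8177.

8177


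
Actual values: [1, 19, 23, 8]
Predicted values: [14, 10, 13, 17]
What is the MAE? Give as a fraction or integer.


MAE = (1/4) * (|1-14|=13 + |19-10|=9 + |23-13|=10 + |8-17|=9). Sum = 41. MAE = 41/4.

41/4


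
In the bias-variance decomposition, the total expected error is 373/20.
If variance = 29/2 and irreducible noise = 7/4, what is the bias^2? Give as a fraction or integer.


Total error = bias^2 + variance + irreducible noise. So bias^2 = 373/20 - 29/2 - 7/4 = 12/5.

12/5


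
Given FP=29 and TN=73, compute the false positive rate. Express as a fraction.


FPR = FP / (FP + TN) = 29 / 102 = 29/102.

29/102


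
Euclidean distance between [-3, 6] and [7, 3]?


d = sqrt(sum of squared differences). (-3-7)^2=100, (6-3)^2=9. Sum = 109.

sqrt(109)


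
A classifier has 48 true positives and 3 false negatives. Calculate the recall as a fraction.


Recall = TP / (TP + FN) = 48 / 51 = 16/17.

16/17


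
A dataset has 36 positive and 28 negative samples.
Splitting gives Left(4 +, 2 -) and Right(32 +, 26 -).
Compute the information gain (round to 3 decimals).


H(parent) = 0.9887. H(left) = 0.9183, H(right) = 0.9923. Weighted = (6/64)*0.9183 + (58/64)*0.9923 = 0.9854. IG = 0.9887 - 0.9854 = 0.0033, which rounds to 0.003.

0.003


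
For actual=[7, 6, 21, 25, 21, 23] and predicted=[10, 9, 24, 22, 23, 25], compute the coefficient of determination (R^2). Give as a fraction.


Mean(y) = 103/6. SS_res = 44. SS_tot = 2117/6. R^2 = 1 - 44/(2117/6) = 1853/2117.

1853/2117


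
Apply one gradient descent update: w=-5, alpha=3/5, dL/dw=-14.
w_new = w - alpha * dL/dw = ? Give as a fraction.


w_new = -5 - 3/5 * -14 = -5 - -42/5 = 17/5.

17/5


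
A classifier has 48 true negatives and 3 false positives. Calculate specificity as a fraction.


Specificity = TN / (TN + FP) = 48 / 51 = 16/17.

16/17


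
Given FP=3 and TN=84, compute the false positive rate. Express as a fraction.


FPR = FP / (FP + TN) = 3 / 87 = 1/29.

1/29


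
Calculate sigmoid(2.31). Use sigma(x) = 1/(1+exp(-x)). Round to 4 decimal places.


sigma(2.31) = 1/(1+e^(-2.31)) = 1/(1+0.099261) = 1/1.099261 = 0.9097.

0.9097


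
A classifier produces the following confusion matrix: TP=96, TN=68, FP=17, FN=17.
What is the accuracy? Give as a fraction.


Accuracy = (TP + TN) / (TP + TN + FP + FN) = (96 + 68) / 198 = 82/99.

82/99


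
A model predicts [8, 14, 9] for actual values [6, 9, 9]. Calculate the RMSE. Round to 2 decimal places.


MSE = 9.6667. RMSE = sqrt(9.6667) = 3.11.

3.11


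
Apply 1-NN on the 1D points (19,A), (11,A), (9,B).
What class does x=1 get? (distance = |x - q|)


Distances: |19-1|=18, |11-1|=10, |9-1|=8. 1 nearest: (9,B). Counts: {'B': 1}. Majority class: B.

B


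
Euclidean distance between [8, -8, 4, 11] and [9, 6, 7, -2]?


d = sqrt(sum of squared differences). (8-9)^2=1, (-8-6)^2=196, (4-7)^2=9, (11--2)^2=169. Sum = 375.

sqrt(375)


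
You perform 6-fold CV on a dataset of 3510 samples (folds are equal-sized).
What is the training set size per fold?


Each validation fold has 3510/6 = 585 samples. Training set = 3510 - 585 = 2925.

2925


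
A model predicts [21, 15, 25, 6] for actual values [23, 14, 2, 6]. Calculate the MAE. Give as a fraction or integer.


MAE = (1/4) * (|23-21|=2 + |14-15|=1 + |2-25|=23 + |6-6|=0). Sum = 26. MAE = 13/2.

13/2


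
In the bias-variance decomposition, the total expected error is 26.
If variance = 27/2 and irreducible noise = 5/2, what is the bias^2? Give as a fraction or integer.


Total error = bias^2 + variance + irreducible noise. So bias^2 = 26 - 27/2 - 5/2 = 10.

10


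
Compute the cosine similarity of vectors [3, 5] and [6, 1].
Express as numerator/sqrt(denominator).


dot = 23. |a|^2 = 34, |b|^2 = 37. cos = 23/sqrt(1258).

23/sqrt(1258)


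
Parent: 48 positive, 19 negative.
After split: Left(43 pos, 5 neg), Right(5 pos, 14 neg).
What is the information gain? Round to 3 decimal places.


H(parent) = 0.8603. H(left) = 0.4821, H(right) = 0.8315. Weighted = (48/67)*0.4821 + (19/67)*0.8315 = 0.5812. IG = 0.8603 - 0.5812 = 0.2791, which rounds to 0.279.

0.279


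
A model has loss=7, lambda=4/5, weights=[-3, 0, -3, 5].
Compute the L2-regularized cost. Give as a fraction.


L2 sq norm = sum(w^2) = 43. J = 7 + 4/5 * 43 = 207/5.

207/5


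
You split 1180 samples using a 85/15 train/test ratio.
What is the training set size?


Test set = 1180 * 15% = 177. Training set = 1180 - 177 = 1003.

1003


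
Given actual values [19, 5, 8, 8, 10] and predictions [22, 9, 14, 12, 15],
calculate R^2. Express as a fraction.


Mean(y) = 10. SS_res = 102. SS_tot = 114. R^2 = 1 - 102/(114) = 2/19.

2/19


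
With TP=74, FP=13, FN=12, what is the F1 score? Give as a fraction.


Precision = 74/87 = 74/87. Recall = 74/86 = 37/43. F1 = 2*P*R/(P+R) = 148/173.

148/173


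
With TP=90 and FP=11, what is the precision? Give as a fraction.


Precision = TP / (TP + FP) = 90 / 101 = 90/101.

90/101


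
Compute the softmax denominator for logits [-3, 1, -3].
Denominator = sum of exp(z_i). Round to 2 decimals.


Denom = e^-3=0.0498 + e^1=2.7183 + e^-3=0.0498. Sum = 2.8179, which rounds to 2.82.

2.82


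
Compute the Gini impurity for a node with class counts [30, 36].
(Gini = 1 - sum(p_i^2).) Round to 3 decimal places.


Total = 66. Proportions: 30/66, 36/66. sum(p_i^2) = 0.5041. Gini = 1 - 0.5041 = 0.4959, which rounds to 0.496.

0.496


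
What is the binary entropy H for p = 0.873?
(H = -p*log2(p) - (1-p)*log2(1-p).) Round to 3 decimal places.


H = -0.873*log2(0.873) - 0.127*log2(0.127) = 0.549.

0.549


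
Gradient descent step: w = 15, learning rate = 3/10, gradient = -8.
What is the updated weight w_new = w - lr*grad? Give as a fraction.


w_new = 15 - 3/10 * -8 = 15 - -12/5 = 87/5.

87/5


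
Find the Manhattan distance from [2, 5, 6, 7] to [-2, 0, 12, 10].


d = sum of absolute differences: |2--2|=4 + |5-0|=5 + |6-12|=6 + |7-10|=3 = 18.

18


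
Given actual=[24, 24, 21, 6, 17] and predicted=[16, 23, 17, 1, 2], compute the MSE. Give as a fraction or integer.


MSE = (1/5) * ((24-16)^2=64 + (24-23)^2=1 + (21-17)^2=16 + (6-1)^2=25 + (17-2)^2=225). Sum = 331. MSE = 331/5.

331/5


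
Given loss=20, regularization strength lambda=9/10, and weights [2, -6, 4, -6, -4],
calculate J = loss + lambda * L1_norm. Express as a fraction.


L1 norm = sum(|w|) = 22. J = 20 + 9/10 * 22 = 199/5.

199/5


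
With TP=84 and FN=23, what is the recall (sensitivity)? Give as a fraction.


Recall = TP / (TP + FN) = 84 / 107 = 84/107.

84/107


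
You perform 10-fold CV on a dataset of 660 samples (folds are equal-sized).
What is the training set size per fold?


Each validation fold has 660/10 = 66 samples. Training set = 660 - 66 = 594.

594


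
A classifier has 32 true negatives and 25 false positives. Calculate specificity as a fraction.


Specificity = TN / (TN + FP) = 32 / 57 = 32/57.

32/57


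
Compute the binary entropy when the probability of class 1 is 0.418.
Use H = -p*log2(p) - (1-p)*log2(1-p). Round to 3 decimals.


H = -0.418*log2(0.418) - 0.582*log2(0.582) = 0.981.

0.981


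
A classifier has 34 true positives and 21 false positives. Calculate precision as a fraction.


Precision = TP / (TP + FP) = 34 / 55 = 34/55.

34/55


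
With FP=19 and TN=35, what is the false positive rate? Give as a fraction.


FPR = FP / (FP + TN) = 19 / 54 = 19/54.

19/54


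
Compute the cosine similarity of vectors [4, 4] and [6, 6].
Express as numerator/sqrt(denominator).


dot = 48. |a|^2 = 32, |b|^2 = 72. cos = 48/sqrt(2304).

48/sqrt(2304)


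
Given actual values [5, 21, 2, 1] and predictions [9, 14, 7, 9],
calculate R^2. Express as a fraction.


Mean(y) = 29/4. SS_res = 154. SS_tot = 1043/4. R^2 = 1 - 154/(1043/4) = 61/149.

61/149


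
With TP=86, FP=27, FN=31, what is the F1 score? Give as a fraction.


Precision = 86/113 = 86/113. Recall = 86/117 = 86/117. F1 = 2*P*R/(P+R) = 86/115.

86/115


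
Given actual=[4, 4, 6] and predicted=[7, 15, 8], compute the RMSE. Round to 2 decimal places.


MSE = 44.6667. RMSE = sqrt(44.6667) = 6.68.

6.68


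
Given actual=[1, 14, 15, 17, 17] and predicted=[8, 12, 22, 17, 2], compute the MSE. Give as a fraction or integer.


MSE = (1/5) * ((1-8)^2=49 + (14-12)^2=4 + (15-22)^2=49 + (17-17)^2=0 + (17-2)^2=225). Sum = 327. MSE = 327/5.

327/5


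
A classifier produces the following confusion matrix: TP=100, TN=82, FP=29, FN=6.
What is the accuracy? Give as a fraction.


Accuracy = (TP + TN) / (TP + TN + FP + FN) = (100 + 82) / 217 = 26/31.

26/31


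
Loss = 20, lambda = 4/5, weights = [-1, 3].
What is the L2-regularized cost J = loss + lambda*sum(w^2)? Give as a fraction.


L2 sq norm = sum(w^2) = 10. J = 20 + 4/5 * 10 = 28.

28


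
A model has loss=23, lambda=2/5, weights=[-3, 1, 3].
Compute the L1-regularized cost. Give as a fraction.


L1 norm = sum(|w|) = 7. J = 23 + 2/5 * 7 = 129/5.

129/5


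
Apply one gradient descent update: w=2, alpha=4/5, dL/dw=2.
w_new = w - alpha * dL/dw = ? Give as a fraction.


w_new = 2 - 4/5 * 2 = 2 - 8/5 = 2/5.

2/5


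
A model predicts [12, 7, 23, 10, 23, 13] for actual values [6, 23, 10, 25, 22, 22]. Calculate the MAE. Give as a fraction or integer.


MAE = (1/6) * (|6-12|=6 + |23-7|=16 + |10-23|=13 + |25-10|=15 + |22-23|=1 + |22-13|=9). Sum = 60. MAE = 10.

10


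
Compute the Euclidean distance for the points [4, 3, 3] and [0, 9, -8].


d = sqrt(sum of squared differences). (4-0)^2=16, (3-9)^2=36, (3--8)^2=121. Sum = 173.

sqrt(173)


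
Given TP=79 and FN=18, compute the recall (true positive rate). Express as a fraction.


Recall = TP / (TP + FN) = 79 / 97 = 79/97.

79/97


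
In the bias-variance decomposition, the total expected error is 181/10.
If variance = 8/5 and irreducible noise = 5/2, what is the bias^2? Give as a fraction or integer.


Total error = bias^2 + variance + irreducible noise. So bias^2 = 181/10 - 8/5 - 5/2 = 14.

14


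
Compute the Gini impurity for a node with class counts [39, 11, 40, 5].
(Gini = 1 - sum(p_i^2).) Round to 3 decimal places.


Total = 95. Proportions: 39/95, 11/95, 40/95, 5/95. sum(p_i^2) = 0.3620. Gini = 1 - 0.3620 = 0.6380, which rounds to 0.638.

0.638


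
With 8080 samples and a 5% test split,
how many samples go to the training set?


Test set = 8080 * 5% = 404. Training set = 8080 - 404 = 7676.

7676


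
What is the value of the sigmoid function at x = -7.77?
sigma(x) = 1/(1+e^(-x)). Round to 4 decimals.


sigma(-7.77) = 1/(1+e^(7.77)) = 1/(1+2368.471288) = 1/2369.471288 = 0.0004.

0.0004


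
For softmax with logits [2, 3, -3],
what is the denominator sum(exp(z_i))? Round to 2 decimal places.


Denom = e^2=7.3891 + e^3=20.0855 + e^-3=0.0498. Sum = 27.5244, which rounds to 27.52.

27.52


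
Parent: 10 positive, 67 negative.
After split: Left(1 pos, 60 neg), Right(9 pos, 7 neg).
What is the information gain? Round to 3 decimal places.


H(parent) = 0.5571. H(left) = 0.1207, H(right) = 0.9887. Weighted = (61/77)*0.1207 + (16/77)*0.9887 = 0.3011. IG = 0.5571 - 0.3011 = 0.2560, which rounds to 0.256.

0.256


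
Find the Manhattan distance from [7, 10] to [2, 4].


d = sum of absolute differences: |7-2|=5 + |10-4|=6 = 11.

11


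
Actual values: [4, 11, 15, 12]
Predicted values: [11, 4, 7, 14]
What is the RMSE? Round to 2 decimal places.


MSE = 41.5000. RMSE = sqrt(41.5000) = 6.44.

6.44


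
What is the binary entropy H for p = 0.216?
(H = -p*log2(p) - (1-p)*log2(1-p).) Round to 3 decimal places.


H = -0.216*log2(0.216) - 0.784*log2(0.784) = 0.753.

0.753


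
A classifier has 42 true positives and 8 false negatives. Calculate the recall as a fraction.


Recall = TP / (TP + FN) = 42 / 50 = 21/25.

21/25


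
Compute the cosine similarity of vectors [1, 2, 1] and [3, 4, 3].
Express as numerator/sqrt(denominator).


dot = 14. |a|^2 = 6, |b|^2 = 34. cos = 14/sqrt(204).

14/sqrt(204)


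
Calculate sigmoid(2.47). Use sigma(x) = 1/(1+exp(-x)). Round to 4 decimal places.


sigma(2.47) = 1/(1+e^(-2.47)) = 1/(1+0.084585) = 1/1.084585 = 0.9220.

0.9220


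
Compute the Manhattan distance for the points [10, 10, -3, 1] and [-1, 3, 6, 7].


d = sum of absolute differences: |10--1|=11 + |10-3|=7 + |-3-6|=9 + |1-7|=6 = 33.

33


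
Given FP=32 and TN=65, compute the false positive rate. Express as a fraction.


FPR = FP / (FP + TN) = 32 / 97 = 32/97.

32/97


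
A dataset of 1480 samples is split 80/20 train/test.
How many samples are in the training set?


Test set = 1480 * 20% = 296. Training set = 1480 - 296 = 1184.

1184


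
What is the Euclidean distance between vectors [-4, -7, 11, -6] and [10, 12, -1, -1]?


d = sqrt(sum of squared differences). (-4-10)^2=196, (-7-12)^2=361, (11--1)^2=144, (-6--1)^2=25. Sum = 726.

sqrt(726)


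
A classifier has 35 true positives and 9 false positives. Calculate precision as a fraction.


Precision = TP / (TP + FP) = 35 / 44 = 35/44.

35/44


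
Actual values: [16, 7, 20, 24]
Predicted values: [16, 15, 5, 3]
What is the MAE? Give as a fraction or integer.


MAE = (1/4) * (|16-16|=0 + |7-15|=8 + |20-5|=15 + |24-3|=21). Sum = 44. MAE = 11.

11


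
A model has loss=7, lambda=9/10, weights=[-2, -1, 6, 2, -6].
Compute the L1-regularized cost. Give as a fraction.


L1 norm = sum(|w|) = 17. J = 7 + 9/10 * 17 = 223/10.

223/10


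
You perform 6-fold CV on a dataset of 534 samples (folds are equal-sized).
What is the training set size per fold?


Each validation fold has 534/6 = 89 samples. Training set = 534 - 89 = 445.

445


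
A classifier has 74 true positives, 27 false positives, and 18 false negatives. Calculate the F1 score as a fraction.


Precision = 74/101 = 74/101. Recall = 74/92 = 37/46. F1 = 2*P*R/(P+R) = 148/193.

148/193


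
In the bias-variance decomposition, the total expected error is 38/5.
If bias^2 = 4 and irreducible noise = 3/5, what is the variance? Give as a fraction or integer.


Total error = bias^2 + variance + irreducible noise. So variance = 38/5 - 4 - 3/5 = 3.

3


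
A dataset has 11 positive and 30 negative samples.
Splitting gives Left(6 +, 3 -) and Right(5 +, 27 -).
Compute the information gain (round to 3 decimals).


H(parent) = 0.8390. H(left) = 0.9183, H(right) = 0.6253. Weighted = (9/41)*0.9183 + (32/41)*0.6253 = 0.6896. IG = 0.8390 - 0.6896 = 0.1494, which rounds to 0.149.

0.149


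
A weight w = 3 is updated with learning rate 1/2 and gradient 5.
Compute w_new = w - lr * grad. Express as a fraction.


w_new = 3 - 1/2 * 5 = 3 - 5/2 = 1/2.

1/2


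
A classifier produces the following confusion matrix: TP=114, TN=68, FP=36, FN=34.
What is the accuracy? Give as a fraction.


Accuracy = (TP + TN) / (TP + TN + FP + FN) = (114 + 68) / 252 = 13/18.

13/18


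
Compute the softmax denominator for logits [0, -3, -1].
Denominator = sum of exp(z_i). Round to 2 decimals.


Denom = e^0=1.0000 + e^-3=0.0498 + e^-1=0.3679. Sum = 1.4177, which rounds to 1.42.

1.42


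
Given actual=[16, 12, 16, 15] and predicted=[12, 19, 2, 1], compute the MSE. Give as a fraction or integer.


MSE = (1/4) * ((16-12)^2=16 + (12-19)^2=49 + (16-2)^2=196 + (15-1)^2=196). Sum = 457. MSE = 457/4.

457/4


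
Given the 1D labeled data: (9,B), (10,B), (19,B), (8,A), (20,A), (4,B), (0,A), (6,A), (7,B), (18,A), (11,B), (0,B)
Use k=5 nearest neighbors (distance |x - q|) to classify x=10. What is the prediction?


Distances: |9-10|=1, |10-10|=0, |19-10|=9, |8-10|=2, |20-10|=10, |4-10|=6, |0-10|=10, |6-10|=4, |7-10|=3, |18-10|=8, |11-10|=1, |0-10|=10. 5 nearest: (10,B), (9,B), (11,B), (8,A), (7,B). Counts: {'B': 4, 'A': 1}. Majority class: B.

B


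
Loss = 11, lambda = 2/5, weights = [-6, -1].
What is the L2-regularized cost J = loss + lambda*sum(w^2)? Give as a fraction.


L2 sq norm = sum(w^2) = 37. J = 11 + 2/5 * 37 = 129/5.

129/5


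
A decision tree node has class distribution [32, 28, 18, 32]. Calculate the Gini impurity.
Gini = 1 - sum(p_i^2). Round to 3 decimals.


Total = 110. Proportions: 32/110, 28/110, 18/110, 32/110. sum(p_i^2) = 0.2608. Gini = 1 - 0.2608 = 0.7392, which rounds to 0.739.

0.739


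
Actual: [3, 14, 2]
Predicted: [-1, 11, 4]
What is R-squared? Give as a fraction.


Mean(y) = 19/3. SS_res = 29. SS_tot = 266/3. R^2 = 1 - 29/(266/3) = 179/266.

179/266


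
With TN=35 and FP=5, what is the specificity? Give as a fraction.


Specificity = TN / (TN + FP) = 35 / 40 = 7/8.

7/8


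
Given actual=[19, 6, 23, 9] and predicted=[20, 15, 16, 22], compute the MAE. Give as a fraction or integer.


MAE = (1/4) * (|19-20|=1 + |6-15|=9 + |23-16|=7 + |9-22|=13). Sum = 30. MAE = 15/2.

15/2


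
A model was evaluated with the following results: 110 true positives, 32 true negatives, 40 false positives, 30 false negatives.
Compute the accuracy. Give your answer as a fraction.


Accuracy = (TP + TN) / (TP + TN + FP + FN) = (110 + 32) / 212 = 71/106.

71/106


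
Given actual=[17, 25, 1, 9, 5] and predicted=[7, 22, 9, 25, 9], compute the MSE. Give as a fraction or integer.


MSE = (1/5) * ((17-7)^2=100 + (25-22)^2=9 + (1-9)^2=64 + (9-25)^2=256 + (5-9)^2=16). Sum = 445. MSE = 89.

89
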